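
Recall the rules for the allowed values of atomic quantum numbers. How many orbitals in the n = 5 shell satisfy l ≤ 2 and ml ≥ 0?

Go through l = 0, …, 4 (the values permitted for n = 5).
Contributions: l=0 → 1; l=1 → 2; l=2 → 3.
Total orbitals: 1 + 2 + 3 = 6.

6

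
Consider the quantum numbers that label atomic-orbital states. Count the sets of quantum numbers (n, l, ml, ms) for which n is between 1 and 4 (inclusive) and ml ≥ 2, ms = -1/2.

4

Count contributing orbitals for each principal shell:
n=3 → 1; n=4 → 3.
Orbitals: 1 + 3 = 4. With ms fixed to -1/2 there is one state per orbital, so 4 states.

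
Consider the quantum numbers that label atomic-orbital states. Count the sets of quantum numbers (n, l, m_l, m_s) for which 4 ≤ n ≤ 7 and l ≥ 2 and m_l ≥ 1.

96

Per-shell orbital counts meeting the constraint:
n=4 → 5; n=5 → 9; n=6 → 14; n=7 → 20.
Orbitals: 5 + 9 + 14 + 20 = 48. Including both spin states (m_s = ±1/2) gives 2 × 48 = 96 states.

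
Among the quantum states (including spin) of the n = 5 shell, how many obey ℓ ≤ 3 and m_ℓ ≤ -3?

2

The n = 5 shell has ℓ = 0 through 4; check each.
Orbitals with ℓ ≤ 3 and m_ℓ ≤ -3, by ℓ: ℓ=3 → 1.
Orbitals: 1. Each orbital carries two spin states, so 1 × 2 = 2 states.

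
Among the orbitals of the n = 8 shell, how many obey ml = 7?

For n = 8, l ranges over 0 … 7.
The (l, ml) pairs meeting ml = 7 give: l=7 → 1.
Total orbitals: 1.

1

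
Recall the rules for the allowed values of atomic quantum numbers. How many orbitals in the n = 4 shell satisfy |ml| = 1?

6

With n = 4 the allowed l are 0, 1, …, 3.
Per l-value: l=1 → 2; l=2 → 2; l=3 → 2.
Total orbitals: 2 + 2 + 2 = 6.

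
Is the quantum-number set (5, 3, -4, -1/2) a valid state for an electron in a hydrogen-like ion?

The magnetic quantum number must satisfy −ℓ ≤ m_ℓ ≤ ℓ. With ℓ = 3, m_ℓ can only be -3, -2, -1, 0, 1, 2, 3, so m_ℓ = -4 is forbidden.

No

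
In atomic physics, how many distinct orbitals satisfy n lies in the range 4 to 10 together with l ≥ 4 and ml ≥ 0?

140

Work shell by shell — for each n, count the (l, ml) pairs that satisfy l ≥ 4 and ml ≥ 0:
n=5 → 5; n=6 → 11; n=7 → 18; n=8 → 26; n=9 → 35; n=10 → 45.
Total orbitals: 5 + 11 + 18 + 26 + 35 + 45 = 140.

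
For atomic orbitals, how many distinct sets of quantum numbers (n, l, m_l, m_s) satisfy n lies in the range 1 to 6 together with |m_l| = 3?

24

Per-shell orbital counts meeting the constraint:
n=4 → 2; n=5 → 4; n=6 → 6.
Orbitals: 2 + 4 + 6 = 12. Including both spin states (m_s = ±1/2) gives 2 × 12 = 24 states.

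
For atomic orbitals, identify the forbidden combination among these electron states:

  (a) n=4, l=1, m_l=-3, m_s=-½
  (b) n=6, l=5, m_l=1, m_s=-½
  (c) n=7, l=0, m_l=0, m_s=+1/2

(a)

(a) has |m_l| = 3 > l = 1, violating −l ≤ m_l ≤ l.
The remaining sets (b), (c) satisfy all four rules.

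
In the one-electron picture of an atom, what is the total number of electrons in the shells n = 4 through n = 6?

154

Shell n has n² orbitals: 4²=16 + 5²=25 + 6²=36 = 77 orbitals.
Two spin states per orbital: 2 × 77 = 154 electrons.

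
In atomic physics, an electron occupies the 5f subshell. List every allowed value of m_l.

-3, -2, -1, 0, 1, 2, 3

The 5f subshell has l = 3, and m_l takes every integer from −l to +l. With l = 3 that gives the 7 values -3, -2, -1, 0, 1, 2, 3.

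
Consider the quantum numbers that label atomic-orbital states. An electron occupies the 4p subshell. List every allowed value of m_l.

The 4p subshell has l = 1, and m_l takes every integer from −l to +l. With l = 1 that gives the 3 values -1, 0, 1.

-1, 0, 1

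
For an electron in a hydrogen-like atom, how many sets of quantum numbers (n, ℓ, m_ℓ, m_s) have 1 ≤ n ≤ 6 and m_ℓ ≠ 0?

140

Treat each shell separately and count matching orbitals:
n=2 → 2; n=3 → 6; n=4 → 12; n=5 → 20; n=6 → 30.
Orbitals: 2 + 6 + 12 + 20 + 30 = 70. Including both spin states (m_s = ±1/2) gives 2 × 70 = 140 states.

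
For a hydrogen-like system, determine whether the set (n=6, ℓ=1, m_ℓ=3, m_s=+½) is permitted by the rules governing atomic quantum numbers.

No

The magnetic quantum number must satisfy −ℓ ≤ m_ℓ ≤ ℓ. With ℓ = 1, m_ℓ can only be -1, 0, 1, so m_ℓ = 3 is forbidden.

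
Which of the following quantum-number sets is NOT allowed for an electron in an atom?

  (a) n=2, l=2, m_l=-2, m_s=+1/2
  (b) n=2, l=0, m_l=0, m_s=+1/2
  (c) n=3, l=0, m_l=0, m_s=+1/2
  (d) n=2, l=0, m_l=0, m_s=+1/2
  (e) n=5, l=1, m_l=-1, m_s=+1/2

(a) has l = 2 ≥ n = 2, violating 0 ≤ l ≤ n−1.
The remaining sets (b), (c), (d), (e) satisfy all four rules.

(a)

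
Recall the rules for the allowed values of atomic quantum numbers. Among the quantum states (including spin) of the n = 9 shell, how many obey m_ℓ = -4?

The (ℓ, m_ℓ) pairs meeting m_ℓ = -4 give: ℓ=4 → 1; ℓ=5 → 1; ℓ=6 → 1; ℓ=7 → 1; ℓ=8 → 1.
Orbitals: 1 + 1 + 1 + 1 + 1 = 5. Each orbital carries two spin states, so 5 × 2 = 10 states.

10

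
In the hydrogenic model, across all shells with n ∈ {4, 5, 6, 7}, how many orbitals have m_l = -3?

10

Go shell by shell, enumerating (l, m_l) with m_l = -3:
n=4 → 1; n=5 → 2; n=6 → 3; n=7 → 4.
Total orbitals: 1 + 2 + 3 + 4 = 10.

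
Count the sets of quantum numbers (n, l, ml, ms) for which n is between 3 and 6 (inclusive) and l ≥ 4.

For each n in the range, tally the orbitals obeying l ≥ 4:
n=5 → 9; n=6 → 20.
Orbitals: 9 + 20 = 29. Including both spin states (ms = ±1/2) gives 2 × 29 = 58 states.

58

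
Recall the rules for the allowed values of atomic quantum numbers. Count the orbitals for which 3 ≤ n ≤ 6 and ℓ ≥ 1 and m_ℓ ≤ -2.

Go shell by shell, enumerating (ℓ, m_ℓ) with ℓ ≥ 1 and m_ℓ ≤ -2:
n=3 → 1; n=4 → 3; n=5 → 6; n=6 → 10.
Total orbitals: 1 + 3 + 6 + 10 = 20.

20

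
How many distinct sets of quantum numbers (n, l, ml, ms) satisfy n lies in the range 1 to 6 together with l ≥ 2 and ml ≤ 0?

80

Treat each shell separately and count matching orbitals:
n=3 → 3; n=4 → 7; n=5 → 12; n=6 → 18.
Orbitals: 3 + 7 + 12 + 18 = 40. Including both spin states (ms = ±1/2) gives 2 × 40 = 80 states.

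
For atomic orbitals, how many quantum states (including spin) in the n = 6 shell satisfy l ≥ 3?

54

For n = 6, l ranges over 0 … 5.
Orbitals with l ≥ 3, by l: l=3 → 7; l=4 → 9; l=5 → 11.
Orbitals: 7 + 9 + 11 = 27. Each orbital carries two spin states, so 27 × 2 = 54 states.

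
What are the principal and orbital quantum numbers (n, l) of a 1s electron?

n = 1, l = 0

The leading integer gives n = 1; the letter 's' means l = 0.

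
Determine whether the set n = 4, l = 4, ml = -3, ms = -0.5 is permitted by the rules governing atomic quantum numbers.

No

The orbital quantum number must satisfy 0 ≤ l ≤ n−1. With n = 4 the allowed l values are 0, 1, 2, 3, so l = 4 is out of range.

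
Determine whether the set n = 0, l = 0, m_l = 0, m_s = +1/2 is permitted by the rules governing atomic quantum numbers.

The principal quantum number must be a positive integer (n ≥ 1), but here n = 0.

Invalid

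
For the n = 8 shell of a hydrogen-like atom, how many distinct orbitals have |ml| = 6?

4

The n = 8 shell has l = 0 through 7; check each.
The (l, ml) pairs meeting |ml| = 6 give: l=6 → 2; l=7 → 2.
Total orbitals: 2 + 2 = 4.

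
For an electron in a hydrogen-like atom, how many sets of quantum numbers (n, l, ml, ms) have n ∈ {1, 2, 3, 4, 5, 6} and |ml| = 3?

Go shell by shell, enumerating (l, ml) with |ml| = 3:
n=4 → 2; n=5 → 4; n=6 → 6.
Orbitals: 2 + 4 + 6 = 12. Including both spin states (ms = ±1/2) gives 2 × 12 = 24 states.

24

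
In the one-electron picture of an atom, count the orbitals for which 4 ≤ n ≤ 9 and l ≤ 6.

Go shell by shell, enumerating (l, ml) with l ≤ 6:
n=4 → 16; n=5 → 25; n=6 → 36; n=7 → 49; n=8 → 49; n=9 → 49.
Total orbitals: 16 + 25 + 36 + 49 + 49 + 49 = 224.

224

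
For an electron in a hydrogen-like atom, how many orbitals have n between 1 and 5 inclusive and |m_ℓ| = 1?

20

For each n in the range, tally the orbitals obeying |m_ℓ| = 1:
n=2 → 2; n=3 → 4; n=4 → 6; n=5 → 8.
Total orbitals: 2 + 4 + 6 + 8 = 20.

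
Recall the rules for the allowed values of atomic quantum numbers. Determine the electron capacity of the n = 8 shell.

128

A shell holds 2n² electrons: 2 × 8² = 2 × 64 = 128.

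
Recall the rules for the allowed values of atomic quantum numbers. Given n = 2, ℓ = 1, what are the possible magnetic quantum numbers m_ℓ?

-1, 0, 1

m_ℓ takes every integer from −ℓ to +ℓ. With ℓ = 1 that gives the 3 values -1, 0, 1.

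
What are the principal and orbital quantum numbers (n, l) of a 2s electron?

The leading integer gives n = 2; the letter 's' means l = 0.

n = 2, l = 0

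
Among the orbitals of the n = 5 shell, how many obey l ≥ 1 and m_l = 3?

2

With n = 5 the allowed l are 0, 1, …, 4.
Orbitals with l ≥ 1 and m_l = 3, by l: l=3 → 1; l=4 → 1.
Total orbitals: 1 + 1 = 2.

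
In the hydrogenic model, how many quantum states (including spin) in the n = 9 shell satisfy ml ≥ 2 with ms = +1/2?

The n = 9 shell has l = 0 through 8; check each.
Orbitals with ml ≥ 2, by l: l=2 → 1; l=3 → 2; l=4 → 3; l=5 → 4; l=6 → 5; l=7 → 6; l=8 → 7.
Orbitals: 1 + 2 + 3 + 4 + 5 + 6 + 7 = 28. With ms fixed to a single value there is one state per orbital, giving 28 states.

28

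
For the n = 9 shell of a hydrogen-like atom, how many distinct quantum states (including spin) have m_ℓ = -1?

The n = 9 shell has ℓ = 0 through 8; check each.
Orbitals with m_ℓ = -1, by ℓ: ℓ=1 → 1; ℓ=2 → 1; ℓ=3 → 1; ℓ=4 → 1; ℓ=5 → 1; ℓ=6 → 1; ℓ=7 → 1; ℓ=8 → 1.
Orbitals: 1 + 1 + 1 + 1 + 1 + 1 + 1 + 1 = 8. Each orbital carries two spin states, so 8 × 2 = 16 states.

16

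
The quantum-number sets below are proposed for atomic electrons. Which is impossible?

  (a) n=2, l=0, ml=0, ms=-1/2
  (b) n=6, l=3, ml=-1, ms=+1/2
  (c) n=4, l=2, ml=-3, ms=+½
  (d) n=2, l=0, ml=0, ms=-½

(c)

(c) has |ml| = 3 > l = 2, violating −l ≤ ml ≤ l.
The remaining sets (a), (b), (d) satisfy all four rules.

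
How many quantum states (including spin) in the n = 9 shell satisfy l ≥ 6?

90

With n = 9 the allowed l are 0, 1, …, 8.
The (l, m_l) pairs meeting l ≥ 6 give: l=6 → 13; l=7 → 15; l=8 → 17.
Orbitals: 13 + 15 + 17 = 45. Each orbital carries two spin states, so 45 × 2 = 90 states.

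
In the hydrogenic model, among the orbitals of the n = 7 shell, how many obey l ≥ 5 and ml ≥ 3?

For n = 7, l ranges over 0 … 6.
Per l-value: l=5 → 3; l=6 → 4.
Total orbitals: 3 + 4 = 7.

7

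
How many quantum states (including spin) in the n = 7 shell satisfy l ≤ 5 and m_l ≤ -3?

12

Contributions: l=3 → 1; l=4 → 2; l=5 → 3.
Orbitals: 1 + 2 + 3 = 6. Each orbital carries two spin states, so 6 × 2 = 12 states.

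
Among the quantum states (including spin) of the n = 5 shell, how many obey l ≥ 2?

42

The n = 5 shell has l = 0 through 4; check each.
Contributions: l=2 → 5; l=3 → 7; l=4 → 9.
Orbitals: 5 + 7 + 9 = 21. Each orbital carries two spin states, so 21 × 2 = 42 states.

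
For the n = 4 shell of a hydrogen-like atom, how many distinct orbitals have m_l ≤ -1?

6

Go through l = 0, …, 3 (the values permitted for n = 4).
Orbitals with m_l ≤ -1, by l: l=1 → 1; l=2 → 2; l=3 → 3.
Total orbitals: 1 + 2 + 3 = 6.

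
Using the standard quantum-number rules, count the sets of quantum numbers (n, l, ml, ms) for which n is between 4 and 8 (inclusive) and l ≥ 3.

290

Go shell by shell, enumerating (l, ml) with l ≥ 3:
n=4 → 7; n=5 → 16; n=6 → 27; n=7 → 40; n=8 → 55.
Orbitals: 7 + 16 + 27 + 40 + 55 = 145. Including both spin states (ms = ±1/2) gives 2 × 145 = 290 states.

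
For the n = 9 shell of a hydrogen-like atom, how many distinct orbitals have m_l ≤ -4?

For n = 9, l ranges over 0 … 8.
Per l-value: l=4 → 1; l=5 → 2; l=6 → 3; l=7 → 4; l=8 → 5.
Total orbitals: 1 + 2 + 3 + 4 + 5 = 15.

15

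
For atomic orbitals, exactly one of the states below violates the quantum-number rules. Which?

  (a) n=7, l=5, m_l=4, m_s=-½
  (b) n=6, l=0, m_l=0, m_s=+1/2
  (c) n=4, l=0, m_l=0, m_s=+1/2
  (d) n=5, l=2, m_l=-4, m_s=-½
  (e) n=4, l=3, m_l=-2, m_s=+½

(d) has |m_l| = 4 > l = 2, violating −l ≤ m_l ≤ l.
The remaining sets (a), (b), (c), (e) satisfy all four rules.

(d)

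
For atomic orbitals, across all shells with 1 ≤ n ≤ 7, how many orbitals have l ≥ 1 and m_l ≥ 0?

77

Work shell by shell — for each n, count the (l, m_l) pairs that satisfy l ≥ 1 and m_l ≥ 0:
n=2 → 2; n=3 → 5; n=4 → 9; n=5 → 14; n=6 → 20; n=7 → 27.
Total orbitals: 2 + 5 + 9 + 14 + 20 + 27 = 77.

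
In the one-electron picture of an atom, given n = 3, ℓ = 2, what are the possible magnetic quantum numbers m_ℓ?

-2, -1, 0, 1, 2

m_ℓ takes every integer from −ℓ to +ℓ. With ℓ = 2 that gives the 5 values -2, -1, 0, 1, 2.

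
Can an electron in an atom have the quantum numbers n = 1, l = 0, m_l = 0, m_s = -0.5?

n = 1 is a positive integer. l = 0 satisfies 0 ≤ l ≤ n−1 = 0. m_l = 0 lies in the range −l … +l (here 0). m_s = -1/2 is one of ±1/2.
All four constraints are satisfied.

Yes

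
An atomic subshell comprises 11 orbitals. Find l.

l = 5

2l+1 = 11 gives l = 5.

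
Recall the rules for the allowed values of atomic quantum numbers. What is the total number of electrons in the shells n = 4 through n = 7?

Shell n has n² orbitals: 4²=16 + 5²=25 + 6²=36 + 7²=49 = 126 orbitals.
Two spin states per orbital: 2 × 126 = 252 electrons.

252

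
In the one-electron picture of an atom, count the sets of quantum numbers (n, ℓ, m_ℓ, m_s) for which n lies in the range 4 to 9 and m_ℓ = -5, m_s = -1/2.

Count contributing orbitals for each principal shell:
n=6 → 1; n=7 → 2; n=8 → 3; n=9 → 4.
Orbitals: 1 + 2 + 3 + 4 = 10. With m_s fixed to -1/2 there is one state per orbital, so 10 states.

10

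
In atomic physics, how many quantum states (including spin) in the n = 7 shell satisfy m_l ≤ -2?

Go through l = 0, …, 6 (the values permitted for n = 7).
The (l, m_l) pairs meeting m_l ≤ -2 give: l=2 → 1; l=3 → 2; l=4 → 3; l=5 → 4; l=6 → 5.
Orbitals: 1 + 2 + 3 + 4 + 5 = 15. Each orbital carries two spin states, so 15 × 2 = 30 states.

30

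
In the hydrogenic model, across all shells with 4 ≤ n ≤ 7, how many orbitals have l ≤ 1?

For each n in the range, tally the orbitals obeying l ≤ 1:
n=4 → 4; n=5 → 4; n=6 → 4; n=7 → 4.
Total orbitals: 4 + 4 + 4 + 4 = 16.

16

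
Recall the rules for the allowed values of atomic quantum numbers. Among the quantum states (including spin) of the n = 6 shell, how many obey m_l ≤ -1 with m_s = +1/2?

15

Go through l = 0, …, 5 (the values permitted for n = 6).
Per l-value: l=1 → 1; l=2 → 2; l=3 → 3; l=4 → 4; l=5 → 5.
Orbitals: 1 + 2 + 3 + 4 + 5 = 15. With m_s fixed to a single value there is one state per orbital, giving 15 states.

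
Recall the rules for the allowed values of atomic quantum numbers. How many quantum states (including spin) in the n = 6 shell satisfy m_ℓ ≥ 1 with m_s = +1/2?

With n = 6 the allowed ℓ are 0, 1, …, 5.
The (ℓ, m_ℓ) pairs meeting m_ℓ ≥ 1 give: ℓ=1 → 1; ℓ=2 → 2; ℓ=3 → 3; ℓ=4 → 4; ℓ=5 → 5.
Orbitals: 1 + 2 + 3 + 4 + 5 = 15. With m_s fixed to a single value there is one state per orbital, giving 15 states.

15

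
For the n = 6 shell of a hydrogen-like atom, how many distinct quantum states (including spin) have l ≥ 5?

22

Go through l = 0, …, 5 (the values permitted for n = 6).
The (l, ml) pairs meeting l ≥ 5 give: l=5 → 11.
Orbitals: 11. Each orbital carries two spin states, so 11 × 2 = 22 states.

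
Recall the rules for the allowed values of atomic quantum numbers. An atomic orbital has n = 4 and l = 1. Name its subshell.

4p

l = 1 corresponds to the letter 'p', so the subshell is 4p.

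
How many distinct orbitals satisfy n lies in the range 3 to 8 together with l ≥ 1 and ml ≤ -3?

35

Count contributing orbitals for each principal shell:
n=4 → 1; n=5 → 3; n=6 → 6; n=7 → 10; n=8 → 15.
Total orbitals: 1 + 3 + 6 + 10 + 15 = 35.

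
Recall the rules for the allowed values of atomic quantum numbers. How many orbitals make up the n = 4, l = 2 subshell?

A subshell has 2l+1 orbitals; with l = 2, that's 5.

5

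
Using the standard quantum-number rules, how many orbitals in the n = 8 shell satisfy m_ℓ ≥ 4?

Go through ℓ = 0, …, 7 (the values permitted for n = 8).
Contributions: ℓ=4 → 1; ℓ=5 → 2; ℓ=6 → 3; ℓ=7 → 4.
Total orbitals: 1 + 2 + 3 + 4 = 10.

10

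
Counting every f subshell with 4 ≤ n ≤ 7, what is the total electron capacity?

An f subshell (l = 3) exists for every n ≥ 4, so shells n = 4, 5, 6, 7 each contribute one — 4 subshells.
Since each f subshell holds 2(2·3+1) = 14 electrons, the total is 4 × 14 = 56.

56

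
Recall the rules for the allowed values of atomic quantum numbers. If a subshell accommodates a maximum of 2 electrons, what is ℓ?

2(2ℓ+1) = 2 ⇒ 2ℓ+1 = 1 ⇒ ℓ = 0.

ℓ = 0 (s)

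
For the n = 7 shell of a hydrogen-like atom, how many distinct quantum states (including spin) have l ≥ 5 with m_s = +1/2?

24

The n = 7 shell has l = 0 through 6; check each.
Orbitals with l ≥ 5, by l: l=5 → 11; l=6 → 13.
Orbitals: 11 + 13 = 24. With m_s fixed to a single value there is one state per orbital, giving 24 states.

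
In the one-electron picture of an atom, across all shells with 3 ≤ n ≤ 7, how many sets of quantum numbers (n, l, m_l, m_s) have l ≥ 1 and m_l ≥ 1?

110

Treat each shell separately and count matching orbitals:
n=3 → 3; n=4 → 6; n=5 → 10; n=6 → 15; n=7 → 21.
Orbitals: 3 + 6 + 10 + 15 + 21 = 55. Including both spin states (m_s = ±1/2) gives 2 × 55 = 110 states.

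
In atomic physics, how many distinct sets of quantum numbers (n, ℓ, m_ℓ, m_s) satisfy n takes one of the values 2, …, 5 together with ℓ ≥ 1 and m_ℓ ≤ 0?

Work shell by shell — for each n, count the (ℓ, m_ℓ) pairs that satisfy ℓ ≥ 1 and m_ℓ ≤ 0:
n=2 → 2; n=3 → 5; n=4 → 9; n=5 → 14.
Orbitals: 2 + 5 + 9 + 14 = 30. Including both spin states (m_s = ±1/2) gives 2 × 30 = 60 states.

60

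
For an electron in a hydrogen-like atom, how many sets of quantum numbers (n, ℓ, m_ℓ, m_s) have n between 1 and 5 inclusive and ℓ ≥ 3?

Go shell by shell, enumerating (ℓ, m_ℓ) with ℓ ≥ 3:
n=4 → 7; n=5 → 16.
Orbitals: 7 + 16 = 23. Including both spin states (m_s = ±1/2) gives 2 × 23 = 46 states.

46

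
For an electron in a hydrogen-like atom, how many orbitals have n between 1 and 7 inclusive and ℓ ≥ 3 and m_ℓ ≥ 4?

Treat each shell separately and count matching orbitals:
n=5 → 1; n=6 → 3; n=7 → 6.
Total orbitals: 1 + 3 + 6 = 10.

10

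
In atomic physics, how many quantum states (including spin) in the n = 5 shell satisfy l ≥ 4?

18

The n = 5 shell has l = 0 through 4; check each.
The (l, ml) pairs meeting l ≥ 4 give: l=4 → 9.
Orbitals: 9. Each orbital carries two spin states, so 9 × 2 = 18 states.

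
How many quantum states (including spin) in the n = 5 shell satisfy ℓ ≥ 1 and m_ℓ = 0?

Go through ℓ = 0, …, 4 (the values permitted for n = 5).
Orbitals with ℓ ≥ 1 and m_ℓ = 0, by ℓ: ℓ=1 → 1; ℓ=2 → 1; ℓ=3 → 1; ℓ=4 → 1.
Orbitals: 1 + 1 + 1 + 1 = 4. Each orbital carries two spin states, so 4 × 2 = 8 states.

8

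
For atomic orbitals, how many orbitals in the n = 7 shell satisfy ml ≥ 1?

21

For n = 7, l ranges over 0 … 6.
The (l, ml) pairs meeting ml ≥ 1 give: l=1 → 1; l=2 → 2; l=3 → 3; l=4 → 4; l=5 → 5; l=6 → 6.
Total orbitals: 1 + 2 + 3 + 4 + 5 + 6 = 21.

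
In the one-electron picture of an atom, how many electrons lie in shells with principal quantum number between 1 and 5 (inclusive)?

Shell n has n² orbitals: 1²=1 + 2²=4 + 3²=9 + 4²=16 + 5²=25 = 55 orbitals.
Two spin states per orbital: 2 × 55 = 110 electrons.

110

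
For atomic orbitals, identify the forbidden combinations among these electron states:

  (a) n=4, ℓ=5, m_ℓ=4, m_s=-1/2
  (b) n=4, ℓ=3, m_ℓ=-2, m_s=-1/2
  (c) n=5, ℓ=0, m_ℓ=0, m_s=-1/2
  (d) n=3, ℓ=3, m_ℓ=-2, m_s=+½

(a) has ℓ = 5 ≥ n = 4, violating 0 ≤ ℓ ≤ n−1.
(d) has ℓ = 3 ≥ n = 3, violating 0 ≤ ℓ ≤ n−1.
The remaining sets (b), (c) satisfy all four rules.

(a) and (d)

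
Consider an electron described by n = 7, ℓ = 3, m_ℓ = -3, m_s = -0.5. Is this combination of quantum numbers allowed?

n = 7 is a positive integer. ℓ = 3 satisfies 0 ≤ ℓ ≤ n−1 = 6. m_ℓ = -3 lies in the range −ℓ … +ℓ (here −3 … 3). m_s = -1/2 is one of ±1/2.
All four constraints are satisfied.

Allowed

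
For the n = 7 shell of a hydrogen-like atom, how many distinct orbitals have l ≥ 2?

With n = 7 the allowed l are 0, 1, …, 6.
The (l, m_l) pairs meeting l ≥ 2 give: l=2 → 5; l=3 → 7; l=4 → 9; l=5 → 11; l=6 → 13.
Total orbitals: 5 + 7 + 9 + 11 + 13 = 45.

45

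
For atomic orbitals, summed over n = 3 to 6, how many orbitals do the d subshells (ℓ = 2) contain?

A d subshell (ℓ = 2) exists for every n ≥ 3, so shells n = 3, 4, 5, 6 each contribute one — 4 subshells.
Since each d subshell has 2·2+1 = 5 orbitals, the total is 4 × 5 = 20.

20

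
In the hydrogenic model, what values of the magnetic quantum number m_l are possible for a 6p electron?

-1, 0, 1

The 6p subshell has l = 1, and m_l takes every integer from −l to +l. With l = 1 that gives the 3 values -1, 0, 1.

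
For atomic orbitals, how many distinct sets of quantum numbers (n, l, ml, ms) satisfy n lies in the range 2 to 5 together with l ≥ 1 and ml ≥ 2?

Per-shell orbital counts meeting the constraint:
n=3 → 1; n=4 → 3; n=5 → 6.
Orbitals: 1 + 3 + 6 = 10. Including both spin states (ms = ±1/2) gives 2 × 10 = 20 states.

20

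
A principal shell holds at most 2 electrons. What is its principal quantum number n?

n = 1

2n² = 2 ⇒ n² = 1 ⇒ n = 1.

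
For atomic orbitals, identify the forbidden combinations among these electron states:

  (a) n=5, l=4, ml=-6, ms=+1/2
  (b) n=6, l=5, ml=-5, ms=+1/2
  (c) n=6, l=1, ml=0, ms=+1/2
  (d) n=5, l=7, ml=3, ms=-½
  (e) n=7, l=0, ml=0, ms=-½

(a) has |ml| = 6 > l = 4, violating −l ≤ ml ≤ l.
(d) has l = 7 ≥ n = 5, violating 0 ≤ l ≤ n−1.
The remaining sets (b), (c), (e) satisfy all four rules.

(a) and (d)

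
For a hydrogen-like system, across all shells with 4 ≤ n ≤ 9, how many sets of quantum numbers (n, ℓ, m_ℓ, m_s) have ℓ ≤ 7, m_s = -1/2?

254

For each n in the range, tally the orbitals obeying ℓ ≤ 7:
n=4 → 16; n=5 → 25; n=6 → 36; n=7 → 49; n=8 → 64; n=9 → 64.
Orbitals: 16 + 25 + 36 + 49 + 64 + 64 = 254. With m_s fixed to -1/2 there is one state per orbital, so 254 states.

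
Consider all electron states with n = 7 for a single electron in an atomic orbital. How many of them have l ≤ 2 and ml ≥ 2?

2

Orbitals with l ≤ 2 and ml ≥ 2, by l: l=2 → 1.
Orbitals: 1. Each orbital carries two spin states, so 1 × 2 = 2 states.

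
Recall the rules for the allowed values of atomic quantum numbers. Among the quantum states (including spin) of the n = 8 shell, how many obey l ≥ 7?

For n = 8, l ranges over 0 … 7.
Per l-value: l=7 → 15.
Orbitals: 15. Each orbital carries two spin states, so 15 × 2 = 30 states.

30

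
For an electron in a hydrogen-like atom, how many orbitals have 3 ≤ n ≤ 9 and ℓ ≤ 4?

150

Treat each shell separately and count matching orbitals:
n=3 → 9; n=4 → 16; n=5 → 25; n=6 → 25; n=7 → 25; n=8 → 25; n=9 → 25.
Total orbitals: 9 + 16 + 25 + 25 + 25 + 25 + 25 = 150.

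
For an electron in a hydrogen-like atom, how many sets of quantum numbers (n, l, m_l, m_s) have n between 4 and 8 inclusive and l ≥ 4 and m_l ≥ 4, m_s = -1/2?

20

Treat each shell separately and count matching orbitals:
n=5 → 1; n=6 → 3; n=7 → 6; n=8 → 10.
Orbitals: 1 + 3 + 6 + 10 = 20. With m_s fixed to -1/2 there is one state per orbital, so 20 states.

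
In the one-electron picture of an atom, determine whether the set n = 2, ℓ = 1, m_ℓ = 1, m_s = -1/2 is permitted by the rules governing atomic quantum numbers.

Allowed

n = 2 is a positive integer. ℓ = 1 satisfies 0 ≤ ℓ ≤ n−1 = 1. m_ℓ = 1 lies in the range −ℓ … +ℓ (here −1 … 1). m_s = -1/2 is one of ±1/2.
All four constraints are satisfied.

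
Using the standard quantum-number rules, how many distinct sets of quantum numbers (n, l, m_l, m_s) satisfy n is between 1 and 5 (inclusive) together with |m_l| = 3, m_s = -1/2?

6

Go shell by shell, enumerating (l, m_l) with |m_l| = 3:
n=4 → 2; n=5 → 4.
Orbitals: 2 + 4 = 6. With m_s fixed to -1/2 there is one state per orbital, so 6 states.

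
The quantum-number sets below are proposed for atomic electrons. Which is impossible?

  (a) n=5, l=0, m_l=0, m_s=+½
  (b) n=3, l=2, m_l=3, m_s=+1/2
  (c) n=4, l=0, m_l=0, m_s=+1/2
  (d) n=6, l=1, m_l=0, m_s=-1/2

(b) has |m_l| = 3 > l = 2, violating −l ≤ m_l ≤ l.
The remaining sets (a), (c), (d) satisfy all four rules.

(b)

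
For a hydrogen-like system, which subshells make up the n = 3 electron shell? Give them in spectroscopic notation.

3s, 3p, 3d

For n = 3, l runs from 0 to 2. In spectroscopic notation l = 0,1,2,… ↔ s,p,d,f,g,h,i, so the subshells are 3s, 3p, 3d.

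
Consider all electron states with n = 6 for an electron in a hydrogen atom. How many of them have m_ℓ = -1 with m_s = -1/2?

5

Go through ℓ = 0, …, 5 (the values permitted for n = 6).
Contributions: ℓ=1 → 1; ℓ=2 → 1; ℓ=3 → 1; ℓ=4 → 1; ℓ=5 → 1.
Orbitals: 1 + 1 + 1 + 1 + 1 = 5. With m_s fixed to a single value there is one state per orbital, giving 5 states.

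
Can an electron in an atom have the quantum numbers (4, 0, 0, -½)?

Allowed

n = 4 is a positive integer. ℓ = 0 satisfies 0 ≤ ℓ ≤ n−1 = 3. m_ℓ = 0 lies in the range −ℓ … +ℓ (here 0). m_s = -1/2 is one of ±1/2.
All four constraints are satisfied.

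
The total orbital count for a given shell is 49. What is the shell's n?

n = 7

n² = 49 ⇒ n = 7.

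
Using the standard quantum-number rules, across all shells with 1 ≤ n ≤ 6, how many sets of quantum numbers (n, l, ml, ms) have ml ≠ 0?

Per-shell orbital counts meeting the constraint:
n=2 → 2; n=3 → 6; n=4 → 12; n=5 → 20; n=6 → 30.
Orbitals: 2 + 6 + 12 + 20 + 30 = 70. Including both spin states (ms = ±1/2) gives 2 × 70 = 140 states.

140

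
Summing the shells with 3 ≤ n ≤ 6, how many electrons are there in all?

172

Shell n has n² orbitals: 3²=9 + 4²=16 + 5²=25 + 6²=36 = 86 orbitals.
Two spin states per orbital: 2 × 86 = 172 electrons.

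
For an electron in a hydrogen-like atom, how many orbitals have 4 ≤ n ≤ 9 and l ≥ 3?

217

Work shell by shell — for each n, count the (l, ml) pairs that satisfy l ≥ 3:
n=4 → 7; n=5 → 16; n=6 → 27; n=7 → 40; n=8 → 55; n=9 → 72.
Total orbitals: 7 + 16 + 27 + 40 + 55 + 72 = 217.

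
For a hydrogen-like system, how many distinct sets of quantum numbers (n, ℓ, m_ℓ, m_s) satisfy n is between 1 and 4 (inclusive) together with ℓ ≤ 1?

26

Per-shell orbital counts meeting the constraint:
n=1 → 1; n=2 → 4; n=3 → 4; n=4 → 4.
Orbitals: 1 + 4 + 4 + 4 = 13. Including both spin states (m_s = ±1/2) gives 2 × 13 = 26 states.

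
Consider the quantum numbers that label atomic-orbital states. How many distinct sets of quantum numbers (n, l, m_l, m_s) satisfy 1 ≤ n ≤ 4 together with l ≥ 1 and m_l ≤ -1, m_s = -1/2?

Work shell by shell — for each n, count the (l, m_l) pairs that satisfy l ≥ 1 and m_l ≤ -1:
n=2 → 1; n=3 → 3; n=4 → 6.
Orbitals: 1 + 3 + 6 = 10. With m_s fixed to -1/2 there is one state per orbital, so 10 states.

10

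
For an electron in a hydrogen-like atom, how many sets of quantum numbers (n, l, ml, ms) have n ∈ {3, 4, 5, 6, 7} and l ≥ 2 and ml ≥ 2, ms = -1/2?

Go shell by shell, enumerating (l, ml) with l ≥ 2 and ml ≥ 2:
n=3 → 1; n=4 → 3; n=5 → 6; n=6 → 10; n=7 → 15.
Orbitals: 1 + 3 + 6 + 10 + 15 = 35. With ms fixed to -1/2 there is one state per orbital, so 35 states.

35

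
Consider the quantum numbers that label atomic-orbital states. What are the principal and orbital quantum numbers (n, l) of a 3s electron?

The leading integer gives n = 3; the letter 's' means l = 0.

n = 3, l = 0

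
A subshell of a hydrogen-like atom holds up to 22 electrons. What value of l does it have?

l = 5 (h)

2(2l+1) = 22 ⇒ 2l+1 = 11 ⇒ l = 5.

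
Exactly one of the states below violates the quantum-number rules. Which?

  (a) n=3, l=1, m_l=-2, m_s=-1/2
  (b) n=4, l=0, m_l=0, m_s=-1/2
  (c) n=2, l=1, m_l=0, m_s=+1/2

(a)

(a) has |m_l| = 2 > l = 1, violating −l ≤ m_l ≤ l.
The remaining sets (b), (c) satisfy all four rules.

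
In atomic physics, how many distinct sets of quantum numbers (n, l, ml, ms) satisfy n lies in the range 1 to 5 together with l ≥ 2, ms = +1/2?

Per-shell orbital counts meeting the constraint:
n=3 → 5; n=4 → 12; n=5 → 21.
Orbitals: 5 + 12 + 21 = 38. With ms fixed to +1/2 there is one state per orbital, so 38 states.

38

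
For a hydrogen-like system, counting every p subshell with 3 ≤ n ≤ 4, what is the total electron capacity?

A p subshell (ℓ = 1) exists for every n ≥ 2, so shells n = 3, 4 each contribute one — 2 subshells.
Since each p subshell holds 2(2·1+1) = 6 electrons, the total is 2 × 6 = 12.

12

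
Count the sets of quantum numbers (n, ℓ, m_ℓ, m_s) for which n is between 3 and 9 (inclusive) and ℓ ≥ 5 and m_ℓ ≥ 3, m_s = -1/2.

40

Treat each shell separately and count matching orbitals:
n=6 → 3; n=7 → 7; n=8 → 12; n=9 → 18.
Orbitals: 3 + 7 + 12 + 18 = 40. With m_s fixed to -1/2 there is one state per orbital, so 40 states.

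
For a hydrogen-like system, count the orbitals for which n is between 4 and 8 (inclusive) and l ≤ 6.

175

Count contributing orbitals for each principal shell:
n=4 → 16; n=5 → 25; n=6 → 36; n=7 → 49; n=8 → 49.
Total orbitals: 16 + 25 + 36 + 49 + 49 = 175.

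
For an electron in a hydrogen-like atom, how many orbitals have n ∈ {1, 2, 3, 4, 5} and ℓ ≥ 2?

38

For each n in the range, tally the orbitals obeying ℓ ≥ 2:
n=3 → 5; n=4 → 12; n=5 → 21.
Total orbitals: 5 + 12 + 21 = 38.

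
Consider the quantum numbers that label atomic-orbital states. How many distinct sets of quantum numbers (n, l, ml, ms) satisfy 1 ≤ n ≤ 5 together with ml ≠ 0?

Per-shell orbital counts meeting the constraint:
n=2 → 2; n=3 → 6; n=4 → 12; n=5 → 20.
Orbitals: 2 + 6 + 12 + 20 = 40. Including both spin states (ms = ±1/2) gives 2 × 40 = 80 states.

80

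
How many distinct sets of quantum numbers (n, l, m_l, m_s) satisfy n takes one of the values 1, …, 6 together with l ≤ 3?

124

Treat each shell separately and count matching orbitals:
n=1 → 1; n=2 → 4; n=3 → 9; n=4 → 16; n=5 → 16; n=6 → 16.
Orbitals: 1 + 4 + 9 + 16 + 16 + 16 = 62. Including both spin states (m_s = ±1/2) gives 2 × 62 = 124 states.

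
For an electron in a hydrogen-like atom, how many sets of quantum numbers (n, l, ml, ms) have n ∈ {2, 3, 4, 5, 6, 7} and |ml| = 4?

Per-shell orbital counts meeting the constraint:
n=5 → 2; n=6 → 4; n=7 → 6.
Orbitals: 2 + 4 + 6 = 12. Including both spin states (ms = ±1/2) gives 2 × 12 = 24 states.

24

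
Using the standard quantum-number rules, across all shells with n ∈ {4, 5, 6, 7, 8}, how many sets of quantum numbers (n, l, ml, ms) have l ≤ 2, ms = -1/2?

45

For each n in the range, tally the orbitals obeying l ≤ 2:
n=4 → 9; n=5 → 9; n=6 → 9; n=7 → 9; n=8 → 9.
Orbitals: 9 + 9 + 9 + 9 + 9 = 45. With ms fixed to -1/2 there is one state per orbital, so 45 states.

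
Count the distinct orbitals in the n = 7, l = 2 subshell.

A subshell has 2l+1 orbitals; with l = 2, that's 5.

5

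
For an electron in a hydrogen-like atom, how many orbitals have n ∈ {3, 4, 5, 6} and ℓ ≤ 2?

Treat each shell separately and count matching orbitals:
n=3 → 9; n=4 → 9; n=5 → 9; n=6 → 9.
Total orbitals: 9 + 9 + 9 + 9 = 36.

36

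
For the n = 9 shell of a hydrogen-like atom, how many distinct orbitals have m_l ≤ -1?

The n = 9 shell has l = 0 through 8; check each.
Per l-value: l=1 → 1; l=2 → 2; l=3 → 3; l=4 → 4; l=5 → 5; l=6 → 6; l=7 → 7; l=8 → 8.
Total orbitals: 1 + 2 + 3 + 4 + 5 + 6 + 7 + 8 = 36.

36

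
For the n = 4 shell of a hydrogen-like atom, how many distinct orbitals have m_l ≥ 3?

1

With n = 4 the allowed l are 0, 1, …, 3.
Orbitals with m_l ≥ 3, by l: l=3 → 1.
Total orbitals: 1.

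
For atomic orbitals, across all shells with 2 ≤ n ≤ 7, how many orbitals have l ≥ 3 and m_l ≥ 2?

30

Count contributing orbitals for each principal shell:
n=4 → 2; n=5 → 5; n=6 → 9; n=7 → 14.
Total orbitals: 2 + 5 + 9 + 14 = 30.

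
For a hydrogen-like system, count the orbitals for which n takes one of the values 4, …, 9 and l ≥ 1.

Go shell by shell, enumerating (l, m_l) with l ≥ 1:
n=4 → 15; n=5 → 24; n=6 → 35; n=7 → 48; n=8 → 63; n=9 → 80.
Total orbitals: 15 + 24 + 35 + 48 + 63 + 80 = 265.

265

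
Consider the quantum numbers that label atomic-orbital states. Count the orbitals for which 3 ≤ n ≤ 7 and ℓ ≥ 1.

130

Per-shell orbital counts meeting the constraint:
n=3 → 8; n=4 → 15; n=5 → 24; n=6 → 35; n=7 → 48.
Total orbitals: 8 + 15 + 24 + 35 + 48 = 130.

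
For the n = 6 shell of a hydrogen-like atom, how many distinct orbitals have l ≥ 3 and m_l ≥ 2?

9

Go through l = 0, …, 5 (the values permitted for n = 6).
The (l, m_l) pairs meeting l ≥ 3 and m_l ≥ 2 give: l=3 → 2; l=4 → 3; l=5 → 4.
Total orbitals: 2 + 3 + 4 = 9.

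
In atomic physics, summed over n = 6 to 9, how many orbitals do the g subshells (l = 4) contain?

36

A g subshell (l = 4) exists for every n ≥ 5, so shells n = 6, 7, 8, 9 each contribute one — 4 subshells.
Since each g subshell has 2·4+1 = 9 orbitals, the total is 4 × 9 = 36.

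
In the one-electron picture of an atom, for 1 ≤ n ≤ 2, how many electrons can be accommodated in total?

10

Total orbitals = 1² + 2² = 5. Doubling for spin gives 10 electrons.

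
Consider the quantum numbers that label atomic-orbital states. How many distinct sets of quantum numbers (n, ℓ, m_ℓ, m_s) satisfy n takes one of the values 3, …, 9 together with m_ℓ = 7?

6

Work shell by shell — for each n, count the (ℓ, m_ℓ) pairs that satisfy m_ℓ = 7:
n=8 → 1; n=9 → 2.
Orbitals: 1 + 2 = 3. Including both spin states (m_s = ±1/2) gives 2 × 3 = 6 states.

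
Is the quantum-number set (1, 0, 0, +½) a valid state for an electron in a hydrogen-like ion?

n = 1 is a positive integer. ℓ = 0 satisfies 0 ≤ ℓ ≤ n−1 = 0. m_ℓ = 0 lies in the range −ℓ … +ℓ (here 0). m_s = +1/2 is one of ±1/2.
All four constraints are satisfied.

Allowed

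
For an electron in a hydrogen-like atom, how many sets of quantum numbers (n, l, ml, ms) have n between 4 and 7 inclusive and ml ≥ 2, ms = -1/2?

34

Count contributing orbitals for each principal shell:
n=4 → 3; n=5 → 6; n=6 → 10; n=7 → 15.
Orbitals: 3 + 6 + 10 + 15 = 34. With ms fixed to -1/2 there is one state per orbital, so 34 states.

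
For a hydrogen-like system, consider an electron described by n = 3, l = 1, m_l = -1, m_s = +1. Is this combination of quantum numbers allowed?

Invalid

The spin quantum number for an electron can only be m_s = +1/2 or −1/2; m_s = +1 is not one of those.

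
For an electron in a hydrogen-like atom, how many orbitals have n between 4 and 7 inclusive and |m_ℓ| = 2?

Work shell by shell — for each n, count the (ℓ, m_ℓ) pairs that satisfy |m_ℓ| = 2:
n=4 → 4; n=5 → 6; n=6 → 8; n=7 → 10.
Total orbitals: 4 + 6 + 8 + 10 = 28.

28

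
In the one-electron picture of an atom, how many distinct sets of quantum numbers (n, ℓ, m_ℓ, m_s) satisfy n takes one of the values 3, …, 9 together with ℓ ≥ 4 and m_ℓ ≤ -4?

70

For each n in the range, tally the orbitals obeying ℓ ≥ 4 and m_ℓ ≤ -4:
n=5 → 1; n=6 → 3; n=7 → 6; n=8 → 10; n=9 → 15.
Orbitals: 1 + 3 + 6 + 10 + 15 = 35. Including both spin states (m_s = ±1/2) gives 2 × 35 = 70 states.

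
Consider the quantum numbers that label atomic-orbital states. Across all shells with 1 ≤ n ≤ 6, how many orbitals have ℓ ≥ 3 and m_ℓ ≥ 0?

28

Count contributing orbitals for each principal shell:
n=4 → 4; n=5 → 9; n=6 → 15.
Total orbitals: 4 + 9 + 15 = 28.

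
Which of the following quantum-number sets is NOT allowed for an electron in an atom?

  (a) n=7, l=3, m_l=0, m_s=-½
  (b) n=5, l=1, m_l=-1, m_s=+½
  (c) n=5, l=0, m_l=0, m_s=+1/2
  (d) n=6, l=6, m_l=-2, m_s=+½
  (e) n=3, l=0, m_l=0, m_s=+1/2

(d) has l = 6 ≥ n = 6, violating 0 ≤ l ≤ n−1.
The remaining sets (a), (b), (c), (e) satisfy all four rules.

(d)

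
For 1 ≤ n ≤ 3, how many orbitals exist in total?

14

Total orbitals = 1² + 2² + 3² = 14.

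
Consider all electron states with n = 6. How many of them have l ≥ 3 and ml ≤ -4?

For n = 6, l ranges over 0 … 5.
Orbitals with l ≥ 3 and ml ≤ -4, by l: l=4 → 1; l=5 → 2.
Orbitals: 1 + 2 = 3. Each orbital carries two spin states, so 3 × 2 = 6 states.

6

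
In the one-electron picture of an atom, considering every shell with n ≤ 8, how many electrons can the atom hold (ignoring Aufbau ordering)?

408

Total orbitals = 1² + 2² + 3² + 4² + 5² + 6² + 7² + 8² = 204. Doubling for spin gives 408 electrons.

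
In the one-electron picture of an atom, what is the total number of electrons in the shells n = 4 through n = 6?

Shell n has n² orbitals: 4²=16 + 5²=25 + 6²=36 = 77 orbitals.
Two spin states per orbital: 2 × 77 = 154 electrons.

154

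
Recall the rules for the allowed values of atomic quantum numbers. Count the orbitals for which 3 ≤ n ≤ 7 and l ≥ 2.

Go shell by shell, enumerating (l, m_l) with l ≥ 2:
n=3 → 5; n=4 → 12; n=5 → 21; n=6 → 32; n=7 → 45.
Total orbitals: 5 + 12 + 21 + 32 + 45 = 115.

115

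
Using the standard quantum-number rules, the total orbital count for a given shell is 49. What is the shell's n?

n² = 49 ⇒ n = 7.

n = 7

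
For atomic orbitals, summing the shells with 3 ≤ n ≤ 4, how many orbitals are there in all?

25

Shell n has n² orbitals: 3²=9 + 4²=16 = 25 orbitals.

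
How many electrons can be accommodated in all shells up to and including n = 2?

Total orbitals = 1² + 2² = 5. Doubling for spin gives 10 electrons.

10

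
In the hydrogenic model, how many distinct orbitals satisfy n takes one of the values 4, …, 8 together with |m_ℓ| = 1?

Go shell by shell, enumerating (ℓ, m_ℓ) with |m_ℓ| = 1:
n=4 → 6; n=5 → 8; n=6 → 10; n=7 → 12; n=8 → 14.
Total orbitals: 6 + 8 + 10 + 12 + 14 = 50.

50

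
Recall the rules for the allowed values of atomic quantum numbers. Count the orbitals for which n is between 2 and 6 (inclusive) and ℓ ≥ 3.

50

Work shell by shell — for each n, count the (ℓ, m_ℓ) pairs that satisfy ℓ ≥ 3:
n=4 → 7; n=5 → 16; n=6 → 27.
Total orbitals: 7 + 16 + 27 = 50.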